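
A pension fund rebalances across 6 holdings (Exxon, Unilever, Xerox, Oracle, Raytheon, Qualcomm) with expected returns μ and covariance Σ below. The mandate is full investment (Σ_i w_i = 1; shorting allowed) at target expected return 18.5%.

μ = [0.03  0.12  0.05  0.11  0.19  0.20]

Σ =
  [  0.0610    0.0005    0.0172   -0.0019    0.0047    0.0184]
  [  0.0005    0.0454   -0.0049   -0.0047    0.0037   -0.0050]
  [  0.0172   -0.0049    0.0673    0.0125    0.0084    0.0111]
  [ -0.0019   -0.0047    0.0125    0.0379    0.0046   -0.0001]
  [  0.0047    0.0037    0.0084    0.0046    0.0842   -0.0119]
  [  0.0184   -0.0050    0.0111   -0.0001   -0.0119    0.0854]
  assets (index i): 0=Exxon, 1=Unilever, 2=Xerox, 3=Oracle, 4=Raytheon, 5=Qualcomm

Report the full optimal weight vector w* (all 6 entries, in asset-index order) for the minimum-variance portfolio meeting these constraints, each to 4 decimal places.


p=Σ⁻¹μ = [-0.4485  3.0667  -0.2868  3.0676  2.4315  2.9978]
q=Σ⁻¹𝟙 = [11.2109  25.8000  5.7423  27.1081  9.6798  11.4389]
a=μᵀp=1.739190  b=𝟙ᵀp=10.828271  c=𝟙ᵀq=90.980043  D=ac−b²=40.980143
λ₁=(c·0.185−b)/D = (90.980043·0.185−10.828271)/40.980143 = 0.146486
λ₂=(a−b·0.185)/D = (1.739190−10.828271·0.185)/40.980143 = -0.006443
w* = 0.146486·p + -0.006443·q:
  w_0 = 0.146486·-0.4485 + -0.006443·11.2109 = -0.1379  (Exxon)
  w_1 = 0.146486·3.0667 + -0.006443·25.8000 = 0.2830  (Unilever)
  w_2 = 0.146486·-0.2868 + -0.006443·5.7423 = -0.0790  (Xerox)
  w_3 = 0.146486·3.0676 + -0.006443·27.1081 = 0.2747  (Oracle)
  w_4 = 0.146486·2.4315 + -0.006443·9.6798 = 0.2938  (Raytheon)
  w_5 = 0.146486·2.9978 + -0.006443·11.4389 = 0.3654  (Qualcomm)
Σw_i=1.0000  μᵀw=0.1850
σ²=wᵀΣw=λ₁·μ_p+λ₂ = 0.146486·0.185 + -0.006443 = 0.020657 ≈ 0.0207

-0.1379  0.2830  -0.0790  0.2747  0.2938  0.3654


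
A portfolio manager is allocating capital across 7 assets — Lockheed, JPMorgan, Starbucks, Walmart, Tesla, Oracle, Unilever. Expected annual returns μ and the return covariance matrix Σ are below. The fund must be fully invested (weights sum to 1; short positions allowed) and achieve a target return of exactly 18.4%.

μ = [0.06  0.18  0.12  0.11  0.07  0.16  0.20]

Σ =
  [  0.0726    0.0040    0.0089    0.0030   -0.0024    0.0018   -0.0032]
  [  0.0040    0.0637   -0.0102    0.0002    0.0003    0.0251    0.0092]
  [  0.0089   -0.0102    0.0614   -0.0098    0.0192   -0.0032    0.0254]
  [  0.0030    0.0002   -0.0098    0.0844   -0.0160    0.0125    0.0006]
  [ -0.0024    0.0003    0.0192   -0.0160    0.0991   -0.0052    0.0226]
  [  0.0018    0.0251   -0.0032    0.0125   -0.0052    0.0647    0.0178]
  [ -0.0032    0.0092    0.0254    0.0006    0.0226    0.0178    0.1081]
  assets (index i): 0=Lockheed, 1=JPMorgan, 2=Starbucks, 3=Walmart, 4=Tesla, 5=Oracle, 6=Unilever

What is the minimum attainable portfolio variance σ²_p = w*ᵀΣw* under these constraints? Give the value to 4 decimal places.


0.0330

x=Σ⁻¹μ = [0.3879  2.5856  2.1312  1.4380  0.3841  1.0767  0.8752]
y=Σ⁻¹𝟙 = [10.5800  14.1441  16.3099  13.9165  9.5766  8.2629  1.0879]
a=μᵀx=1.276818  b=𝟙ᵀx=8.878740  c=𝟙ᵀy=73.877900  D=ac−b²=15.496592
λ₁=(c·0.184−b)/D = (73.877900·0.184−8.878740)/15.496592 = 0.304247
λ₂=(a−b·0.184)/D = (1.276818−8.878740·0.184)/15.496592 = -0.023029
w* = 0.304247·x + -0.023029·y:
  w_0 = 0.304247·0.3879 + -0.023029·10.5800 = -0.1256  (Lockheed)
  w_1 = 0.304247·2.5856 + -0.023029·14.1441 = 0.4609  (JPMorgan)
  w_2 = 0.304247·2.1312 + -0.023029·16.3099 = 0.2728  (Starbucks)
  w_3 = 0.304247·1.4380 + -0.023029·13.9165 = 0.1170  (Walmart)
  w_4 = 0.304247·0.3841 + -0.023029·9.5766 = -0.1037  (Tesla)
  w_5 = 0.304247·1.0767 + -0.023029·8.2629 = 0.1373  (Oracle)
  w_6 = 0.304247·0.8752 + -0.023029·1.0879 = 0.2412  (Unilever)
Σw_i=1.0000  μᵀw=0.1840
σ²=wᵀΣw=λ₁·μ_p+λ₂ = 0.304247·0.184 + -0.023029 = 0.032953 ≈ 0.0330


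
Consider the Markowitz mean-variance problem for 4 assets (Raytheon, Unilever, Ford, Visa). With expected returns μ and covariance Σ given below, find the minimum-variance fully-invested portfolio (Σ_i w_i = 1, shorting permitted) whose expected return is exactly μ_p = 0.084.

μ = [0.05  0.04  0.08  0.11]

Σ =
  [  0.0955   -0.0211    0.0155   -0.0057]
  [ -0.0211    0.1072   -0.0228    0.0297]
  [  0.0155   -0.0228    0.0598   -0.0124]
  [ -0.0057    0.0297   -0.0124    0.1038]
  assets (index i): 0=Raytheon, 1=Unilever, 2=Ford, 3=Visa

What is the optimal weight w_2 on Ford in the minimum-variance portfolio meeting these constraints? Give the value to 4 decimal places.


0.4616

u=Σ⁻¹μ = [0.4328  0.4936  1.6501  1.1394]
v=Σ⁻¹𝟙 = [10.5641  13.3997  20.9347  8.8809]
a=μᵀu=0.298722  b=𝟙ᵀu=3.715861  c=𝟙ᵀv=53.779320  D=ac−b²=2.257440
λ₁=(c·0.084−b)/D = (53.779320·0.084−3.715861)/2.257440 = 0.355094
λ₂=(a−b·0.084)/D = (0.298722−3.715861·0.084)/2.257440 = -0.005941
w* = 0.355094·u + -0.005941·v:
  w_0 = 0.355094·0.4328 + -0.005941·10.5641 = 0.0909  (Raytheon)
  w_1 = 0.355094·0.4936 + -0.005941·13.3997 = 0.0957  (Unilever)
  w_2 = 0.355094·1.6501 + -0.005941·20.9347 = 0.4616  (Ford)
  w_3 = 0.355094·1.1394 + -0.005941·8.8809 = 0.3518  (Visa)
Σw_i=1.0000  μᵀw=0.0840
σ²=wᵀΣw=λ₁·μ_p+λ₂ = 0.355094·0.084 + -0.005941 = 0.023887 ≈ 0.0239


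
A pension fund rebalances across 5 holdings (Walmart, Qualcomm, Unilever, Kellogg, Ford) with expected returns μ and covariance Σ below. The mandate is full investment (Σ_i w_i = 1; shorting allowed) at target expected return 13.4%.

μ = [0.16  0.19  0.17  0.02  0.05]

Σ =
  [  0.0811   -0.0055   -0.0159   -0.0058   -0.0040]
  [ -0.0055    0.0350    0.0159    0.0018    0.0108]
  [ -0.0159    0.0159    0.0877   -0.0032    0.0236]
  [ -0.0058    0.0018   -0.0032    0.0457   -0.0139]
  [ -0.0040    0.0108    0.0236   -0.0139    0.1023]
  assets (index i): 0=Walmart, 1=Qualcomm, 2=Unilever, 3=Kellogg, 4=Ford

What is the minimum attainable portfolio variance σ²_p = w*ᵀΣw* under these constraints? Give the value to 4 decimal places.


0.0123

g=Σ⁻¹μ = [2.6635  5.1751  1.5678  0.6110  -0.2321]
h=Σ⁻¹𝟙 = [18.0261  23.0139  8.8812  26.8188  9.6456]
a=μᵀg=1.676563  b=𝟙ᵀg=9.785278  c=𝟙ᵀh=86.385573  D=ac−b²=49.079222
λ₁=(c·0.134−b)/D = (86.385573·0.134−9.785278)/49.079222 = 0.036480
λ₂=(a−b·0.134)/D = (1.676563−9.785278·0.134)/49.079222 = 0.007444
w* = 0.036480·g + 0.007444·h:
  w_0 = 0.036480·2.6635 + 0.007444·18.0261 = 0.2313  (Walmart)
  w_1 = 0.036480·5.1751 + 0.007444·23.0139 = 0.3601  (Qualcomm)
  w_2 = 0.036480·1.5678 + 0.007444·8.8812 = 0.1233  (Unilever)
  w_3 = 0.036480·0.6110 + 0.007444·26.8188 = 0.2219  (Kellogg)
  w_4 = 0.036480·-0.2321 + 0.007444·9.6456 = 0.0633  (Ford)
Σw_i=1.0000  μᵀw=0.1340
σ²=wᵀΣw=λ₁·μ_p+λ₂ = 0.036480·0.134 + 0.007444 = 0.012332 ≈ 0.0123


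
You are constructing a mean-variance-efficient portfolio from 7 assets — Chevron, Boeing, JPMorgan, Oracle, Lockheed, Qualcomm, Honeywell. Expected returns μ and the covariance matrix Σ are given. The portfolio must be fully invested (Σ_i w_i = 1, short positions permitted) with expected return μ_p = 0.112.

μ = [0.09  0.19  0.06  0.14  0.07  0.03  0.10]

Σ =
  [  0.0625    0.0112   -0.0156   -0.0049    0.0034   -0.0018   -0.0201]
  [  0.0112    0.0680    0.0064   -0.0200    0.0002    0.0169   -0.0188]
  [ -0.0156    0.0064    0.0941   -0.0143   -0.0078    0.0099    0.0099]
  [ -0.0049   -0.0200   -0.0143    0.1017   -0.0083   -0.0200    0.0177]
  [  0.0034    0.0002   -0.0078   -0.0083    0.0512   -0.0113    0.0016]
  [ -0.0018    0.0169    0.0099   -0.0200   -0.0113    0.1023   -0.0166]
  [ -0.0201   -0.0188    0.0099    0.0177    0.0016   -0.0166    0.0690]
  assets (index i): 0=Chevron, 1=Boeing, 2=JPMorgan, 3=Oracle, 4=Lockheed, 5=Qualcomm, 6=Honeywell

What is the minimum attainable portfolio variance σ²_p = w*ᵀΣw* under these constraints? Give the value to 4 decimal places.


x=Σ⁻¹μ = [1.8868  3.5262  0.8598  2.1390  1.7776  0.6658  2.4066]
y=Σ⁻¹𝟙 = [24.3399  16.7892  14.2277  17.5784  25.6915  16.0385  22.8697]
a=μᵀx=1.575900  b=𝟙ᵀx=13.261711  c=𝟙ᵀy=137.534976  D=ac−b²=40.868401
λ₁=(c·0.112−b)/D = (137.534976·0.112−13.261711)/40.868401 = 0.052417
λ₂=(a−b·0.112)/D = (1.575900−13.261711·0.112)/40.868401 = 0.002217
w* = 0.052417·x + 0.002217·y:
  w_0 = 0.052417·1.8868 + 0.002217·24.3399 = 0.1529  (Chevron)
  w_1 = 0.052417·3.5262 + 0.002217·16.7892 = 0.2220  (Boeing)
  w_2 = 0.052417·0.8598 + 0.002217·14.2277 = 0.0766  (JPMorgan)
  w_3 = 0.052417·2.1390 + 0.002217·17.5784 = 0.1511  (Oracle)
  w_4 = 0.052417·1.7776 + 0.002217·25.6915 = 0.1501  (Lockheed)
  w_5 = 0.052417·0.6658 + 0.002217·16.0385 = 0.0704  (Qualcomm)
  w_6 = 0.052417·2.4066 + 0.002217·22.8697 = 0.1768  (Honeywell)
Σw_i=1.0000  μᵀw=0.1120
σ²=wᵀΣw=λ₁·μ_p+λ₂ = 0.052417·0.112 + 0.002217 = 0.008087 ≈ 0.0081

0.0081


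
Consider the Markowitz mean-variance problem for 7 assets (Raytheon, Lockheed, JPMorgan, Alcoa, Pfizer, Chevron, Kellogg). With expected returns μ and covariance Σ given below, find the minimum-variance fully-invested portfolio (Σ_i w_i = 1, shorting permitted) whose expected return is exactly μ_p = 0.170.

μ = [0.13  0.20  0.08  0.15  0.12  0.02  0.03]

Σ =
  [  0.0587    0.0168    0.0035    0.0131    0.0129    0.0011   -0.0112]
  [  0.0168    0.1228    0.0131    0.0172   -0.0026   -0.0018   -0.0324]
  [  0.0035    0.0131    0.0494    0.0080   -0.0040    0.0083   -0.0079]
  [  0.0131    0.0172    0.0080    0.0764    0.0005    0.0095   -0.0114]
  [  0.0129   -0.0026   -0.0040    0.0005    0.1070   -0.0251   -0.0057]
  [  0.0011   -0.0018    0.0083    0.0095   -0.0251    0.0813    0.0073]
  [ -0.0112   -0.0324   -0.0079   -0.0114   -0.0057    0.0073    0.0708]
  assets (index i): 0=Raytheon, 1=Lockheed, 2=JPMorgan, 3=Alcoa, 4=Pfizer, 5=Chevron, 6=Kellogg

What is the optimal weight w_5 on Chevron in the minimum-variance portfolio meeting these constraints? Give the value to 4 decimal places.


-0.2020

u=Σ⁻¹μ = [1.4464  1.6067  1.2133  1.4734  1.1598  0.1591  1.8374]
v=Σ⁻¹𝟙 = [12.7187  9.9869  18.2424  8.8623  12.5991  11.1833  24.0303]
a=μᵀu=1.024915  b=𝟙ᵀu=8.896003  c=𝟙ᵀv=97.622887  D=ac−b²=20.916249
λ₁=(c·0.170−b)/D = (97.622887·0.170−8.896003)/20.916249 = 0.368129
λ₂=(a−b·0.170)/D = (1.024915−8.896003·0.170)/20.916249 = -0.023303
w* = 0.368129·u + -0.023303·v:
  w_0 = 0.368129·1.4464 + -0.023303·12.7187 = 0.2361  (Raytheon)
  w_1 = 0.368129·1.6067 + -0.023303·9.9869 = 0.3587  (Lockheed)
  w_2 = 0.368129·1.2133 + -0.023303·18.2424 = 0.0216  (JPMorgan)
  w_3 = 0.368129·1.4734 + -0.023303·8.8623 = 0.3359  (Alcoa)
  w_4 = 0.368129·1.1598 + -0.023303·12.5991 = 0.1334  (Pfizer)
  w_5 = 0.368129·0.1591 + -0.023303·11.1833 = -0.2020  (Chevron)
  w_6 = 0.368129·1.8374 + -0.023303·24.0303 = 0.1164  (Kellogg)
Σw_i=1.0000  μᵀw=0.1700
σ²=wᵀΣw=λ₁·μ_p+λ₂ = 0.368129·0.170 + -0.023303 = 0.039279 ≈ 0.0393


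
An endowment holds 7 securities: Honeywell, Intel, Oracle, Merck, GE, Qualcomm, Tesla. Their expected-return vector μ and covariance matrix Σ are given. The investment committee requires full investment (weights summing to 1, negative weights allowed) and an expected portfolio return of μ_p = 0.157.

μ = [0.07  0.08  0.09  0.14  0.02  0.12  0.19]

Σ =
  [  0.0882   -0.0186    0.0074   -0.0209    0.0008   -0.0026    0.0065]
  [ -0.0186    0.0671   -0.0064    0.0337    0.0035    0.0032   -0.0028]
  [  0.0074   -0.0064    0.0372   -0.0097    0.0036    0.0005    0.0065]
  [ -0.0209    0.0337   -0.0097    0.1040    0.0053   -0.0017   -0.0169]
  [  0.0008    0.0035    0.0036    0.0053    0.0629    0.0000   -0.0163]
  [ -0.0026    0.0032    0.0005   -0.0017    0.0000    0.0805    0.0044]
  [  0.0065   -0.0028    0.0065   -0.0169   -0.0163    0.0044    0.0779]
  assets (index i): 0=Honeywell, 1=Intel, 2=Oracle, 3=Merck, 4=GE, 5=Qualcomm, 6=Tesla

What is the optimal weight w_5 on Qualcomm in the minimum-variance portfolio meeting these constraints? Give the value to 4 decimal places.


0.1640

p=Σ⁻¹μ = [1.0572  0.7322  2.2967  1.9585  0.6594  1.3769  2.6706]
q=Σ⁻¹𝟙 = [14.1619  14.4452  25.2266  11.9962  16.4673  11.5569  15.4650]
a=μᵀp=1.299284  b=𝟙ᵀp=10.751343  c=𝟙ᵀq=109.319187  D=ac−b²=26.445270
λ₁=(c·0.157−b)/D = (109.319187·0.157−10.751343)/26.445270 = 0.242454
λ₂=(a−b·0.157)/D = (1.299284−10.751343·0.157)/26.445270 = -0.014697
w* = 0.242454·p + -0.014697·q:
  w_0 = 0.242454·1.0572 + -0.014697·14.1619 = 0.0482  (Honeywell)
  w_1 = 0.242454·0.7322 + -0.014697·14.4452 = -0.0348  (Intel)
  w_2 = 0.242454·2.2967 + -0.014697·25.2266 = 0.1861  (Oracle)
  w_3 = 0.242454·1.9585 + -0.014697·11.9962 = 0.2985  (Merck)
  w_4 = 0.242454·0.6594 + -0.014697·16.4673 = -0.0822  (GE)
  w_5 = 0.242454·1.3769 + -0.014697·11.5569 = 0.1640  (Qualcomm)
  w_6 = 0.242454·2.6706 + -0.014697·15.4650 = 0.4202  (Tesla)
Σw_i=1.0000  μᵀw=0.1570
σ²=wᵀΣw=λ₁·μ_p+λ₂ = 0.242454·0.157 + -0.014697 = 0.023368 ≈ 0.0234


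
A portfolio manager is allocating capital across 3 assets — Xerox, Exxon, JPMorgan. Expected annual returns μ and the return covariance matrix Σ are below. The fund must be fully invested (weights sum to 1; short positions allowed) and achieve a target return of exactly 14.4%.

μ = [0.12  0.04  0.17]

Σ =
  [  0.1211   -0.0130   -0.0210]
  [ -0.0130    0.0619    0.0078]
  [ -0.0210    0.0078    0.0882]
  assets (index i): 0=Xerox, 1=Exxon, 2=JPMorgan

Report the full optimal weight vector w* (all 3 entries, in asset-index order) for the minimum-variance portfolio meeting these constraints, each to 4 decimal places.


x=Σ⁻¹μ = [1.4466  0.6712  2.2125]
y=Σ⁻¹𝟙 = [12.3084  17.1330  12.7533]
a=μᵀx=0.576574  b=𝟙ᵀx=4.330386  c=𝟙ᵀy=42.194700  D=ac−b²=5.576133
λ₁=(c·0.144−b)/D = (42.194700·0.144−4.330386)/5.576133 = 0.313057
λ₂=(a−b·0.144)/D = (0.576574−4.330386·0.144)/5.576133 = -0.008429
w* = 0.313057·x + -0.008429·y:
  w_0 = 0.313057·1.4466 + -0.008429·12.3084 = 0.3491  (Xerox)
  w_1 = 0.313057·0.6712 + -0.008429·17.1330 = 0.0657  (Exxon)
  w_2 = 0.313057·2.2125 + -0.008429·12.7533 = 0.5851  (JPMorgan)
Σw_i=1.0000  μᵀw=0.1440
σ²=wᵀΣw=λ₁·μ_p+λ₂ = 0.313057·0.144 + -0.008429 = 0.036651 ≈ 0.0367

0.3491  0.0657  0.5851


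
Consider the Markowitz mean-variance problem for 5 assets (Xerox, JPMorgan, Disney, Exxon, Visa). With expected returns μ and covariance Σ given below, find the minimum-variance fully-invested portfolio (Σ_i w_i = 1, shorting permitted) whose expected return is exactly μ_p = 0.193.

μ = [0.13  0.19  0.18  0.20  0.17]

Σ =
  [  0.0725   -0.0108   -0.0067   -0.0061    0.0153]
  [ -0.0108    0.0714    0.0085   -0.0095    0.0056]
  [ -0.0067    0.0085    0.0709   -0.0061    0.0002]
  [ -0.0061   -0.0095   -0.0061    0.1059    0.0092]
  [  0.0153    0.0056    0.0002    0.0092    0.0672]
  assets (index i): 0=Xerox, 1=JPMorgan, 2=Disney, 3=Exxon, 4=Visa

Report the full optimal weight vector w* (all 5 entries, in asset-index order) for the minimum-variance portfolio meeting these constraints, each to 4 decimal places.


g=Σ⁻¹μ = [2.3601  2.9032  2.6086  2.3113  1.4263]
h=Σ⁻¹𝟙 = [16.8155  15.7474  14.8133  11.9775  8.0563]
a=μᵀg=2.032696  b=𝟙ᵀg=11.609484  c=𝟙ᵀh=67.409981  D=ac−b²=2.243893
λ₁=(c·0.193−b)/D = (67.409981·0.193−11.609484)/2.243893 = 0.624202
λ₂=(a−b·0.193)/D = (2.032696−11.609484·0.193)/2.243893 = -0.092667
w* = 0.624202·g + -0.092667·h:
  w_0 = 0.624202·2.3601 + -0.092667·16.8155 = -0.0850  (Xerox)
  w_1 = 0.624202·2.9032 + -0.092667·15.7474 = 0.3529  (JPMorgan)
  w_2 = 0.624202·2.6086 + -0.092667·14.8133 = 0.2556  (Disney)
  w_3 = 0.624202·2.3113 + -0.092667·11.9775 = 0.3328  (Exxon)
  w_4 = 0.624202·1.4263 + -0.092667·8.0563 = 0.1437  (Visa)
Σw_i=1.0000  μᵀw=0.1930
σ²=wᵀΣw=λ₁·μ_p+λ₂ = 0.624202·0.193 + -0.092667 = 0.027804 ≈ 0.0278

-0.0850  0.3529  0.2556  0.3328  0.1437


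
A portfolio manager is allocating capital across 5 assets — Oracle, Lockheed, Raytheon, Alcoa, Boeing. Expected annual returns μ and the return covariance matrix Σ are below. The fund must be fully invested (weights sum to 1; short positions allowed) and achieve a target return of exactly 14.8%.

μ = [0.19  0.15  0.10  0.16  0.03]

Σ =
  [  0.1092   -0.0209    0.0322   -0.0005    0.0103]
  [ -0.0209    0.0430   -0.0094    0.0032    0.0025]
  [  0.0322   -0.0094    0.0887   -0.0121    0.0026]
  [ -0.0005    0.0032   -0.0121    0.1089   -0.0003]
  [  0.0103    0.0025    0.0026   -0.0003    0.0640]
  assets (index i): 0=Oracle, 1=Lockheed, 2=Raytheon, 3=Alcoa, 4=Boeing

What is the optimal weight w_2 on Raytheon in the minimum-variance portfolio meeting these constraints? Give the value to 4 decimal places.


x=Σ⁻¹μ = [2.3847  4.7590  0.9674  1.4475  -0.1335]
y=Σ⁻¹𝟙 = [10.2130  29.3198  11.6324  9.6947  12.4089]
a=μᵀx=1.491272  b=𝟙ᵀx=9.425092  c=𝟙ᵀy=73.268774  D=ac−b²=20.431277
λ₁=(c·0.148−b)/D = (73.268774·0.148−9.425092)/20.431277 = 0.069437
λ₂=(a−b·0.148)/D = (1.491272−9.425092·0.148)/20.431277 = 0.004716
w* = 0.069437·x + 0.004716·y:
  w_0 = 0.069437·2.3847 + 0.004716·10.2130 = 0.2138  (Oracle)
  w_1 = 0.069437·4.7590 + 0.004716·29.3198 = 0.4687  (Lockheed)
  w_2 = 0.069437·0.9674 + 0.004716·11.6324 = 0.1220  (Raytheon)
  w_3 = 0.069437·1.4475 + 0.004716·9.6947 = 0.1462  (Alcoa)
  w_4 = 0.069437·-0.1335 + 0.004716·12.4089 = 0.0493  (Boeing)
Σw_i=1.0000  μᵀw=0.1480
σ²=wᵀΣw=λ₁·μ_p+λ₂ = 0.069437·0.148 + 0.004716 = 0.014993 ≈ 0.0150

0.1220


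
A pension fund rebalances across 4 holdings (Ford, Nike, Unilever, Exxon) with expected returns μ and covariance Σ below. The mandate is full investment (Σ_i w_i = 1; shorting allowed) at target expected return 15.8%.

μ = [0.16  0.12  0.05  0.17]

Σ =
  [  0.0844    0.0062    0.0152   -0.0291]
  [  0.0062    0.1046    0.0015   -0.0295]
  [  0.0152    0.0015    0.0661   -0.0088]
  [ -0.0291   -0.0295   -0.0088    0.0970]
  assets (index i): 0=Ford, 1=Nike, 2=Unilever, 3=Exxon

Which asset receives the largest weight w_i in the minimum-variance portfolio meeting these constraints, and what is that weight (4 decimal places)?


x=Σ⁻¹μ = [2.7708  1.8785  0.5028  3.2007]
y=Σ⁻¹𝟙 = [15.3536  14.2352  14.0062  20.5153]
a=μᵀx=1.237995  b=𝟙ᵀx=8.352698  c=𝟙ᵀy=64.110186  D=ac−b²=9.600553
λ₁=(c·0.158−b)/D = (64.110186·0.158−8.352698)/9.600553 = 0.185063
λ₂=(a−b·0.158)/D = (1.237995−8.352698·0.158)/9.600553 = -0.008513
w* = 0.185063·x + -0.008513·y:
  w_0 = 0.185063·2.7708 + -0.008513·15.3536 = 0.3821  (Ford)
  w_1 = 0.185063·1.8785 + -0.008513·14.2352 = 0.2265  (Nike)
  w_2 = 0.185063·0.5028 + -0.008513·14.0062 = -0.0262  (Unilever)
  w_3 = 0.185063·3.2007 + -0.008513·20.5153 = 0.4177  (Exxon)
Σw_i=1.0000  μᵀw=0.1580
σ²=wᵀΣw=λ₁·μ_p+λ₂ = 0.185063·0.158 + -0.008513 = 0.020727 ≈ 0.0207

Exxon (0.4177)


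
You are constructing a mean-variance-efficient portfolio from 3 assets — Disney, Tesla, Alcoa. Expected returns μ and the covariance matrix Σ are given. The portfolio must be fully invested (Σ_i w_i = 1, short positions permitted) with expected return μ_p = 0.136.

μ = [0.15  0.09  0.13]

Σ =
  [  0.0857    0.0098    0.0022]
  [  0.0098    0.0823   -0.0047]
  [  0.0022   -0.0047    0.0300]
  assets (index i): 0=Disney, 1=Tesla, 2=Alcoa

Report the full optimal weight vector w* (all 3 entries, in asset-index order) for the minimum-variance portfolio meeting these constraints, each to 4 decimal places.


u=Σ⁻¹μ = [1.5038  1.1661  4.4057]
v=Σ⁻¹𝟙 = [9.2885  13.0259  34.6929]
a=μᵀu=0.903271  b=𝟙ᵀu=7.075677  c=𝟙ᵀv=57.007247  D=ac−b²=1.427809
λ₁=(c·0.136−b)/D = (57.007247·0.136−7.075677)/1.427809 = 0.474369
λ₂=(a−b·0.136)/D = (0.903271−7.075677·0.136)/1.427809 = -0.041337
w* = 0.474369·u + -0.041337·v:
  w_0 = 0.474369·1.5038 + -0.041337·9.2885 = 0.3294  (Disney)
  w_1 = 0.474369·1.1661 + -0.041337·13.0259 = 0.0147  (Tesla)
  w_2 = 0.474369·4.4057 + -0.041337·34.6929 = 0.6559  (Alcoa)
Σw_i=1.0000  μᵀw=0.1360
σ²=wᵀΣw=λ₁·μ_p+λ₂ = 0.474369·0.136 + -0.041337 = 0.023178 ≈ 0.0232

0.3294  0.0147  0.6559


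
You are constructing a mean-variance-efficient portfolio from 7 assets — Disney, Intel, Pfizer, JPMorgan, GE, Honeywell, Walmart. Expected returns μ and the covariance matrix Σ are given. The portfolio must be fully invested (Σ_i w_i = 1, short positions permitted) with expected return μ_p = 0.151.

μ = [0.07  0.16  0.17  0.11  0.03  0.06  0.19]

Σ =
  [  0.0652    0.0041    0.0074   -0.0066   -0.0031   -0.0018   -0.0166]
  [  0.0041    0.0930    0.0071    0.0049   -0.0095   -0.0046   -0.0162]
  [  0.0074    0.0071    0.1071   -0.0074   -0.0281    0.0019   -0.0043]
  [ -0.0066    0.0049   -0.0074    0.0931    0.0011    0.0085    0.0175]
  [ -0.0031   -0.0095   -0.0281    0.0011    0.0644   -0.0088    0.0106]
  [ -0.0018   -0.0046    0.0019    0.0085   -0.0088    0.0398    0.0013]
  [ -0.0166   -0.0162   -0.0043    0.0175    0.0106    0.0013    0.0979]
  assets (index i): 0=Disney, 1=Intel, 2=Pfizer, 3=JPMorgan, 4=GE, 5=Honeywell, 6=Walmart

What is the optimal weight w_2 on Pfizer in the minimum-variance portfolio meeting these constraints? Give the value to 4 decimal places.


p=Σ⁻¹μ = [1.5139  2.1252  1.8488  0.7024  1.5176  1.8433  2.3160]
q=Σ⁻¹𝟙 = [18.6294  14.8220  14.6054  7.0547  27.1618  31.0958  11.8526]
a=μᵀp=1.433719  b=𝟙ᵀp=11.867113  c=𝟙ᵀq=125.221721  D=ac−b²=38.704447
λ₁=(c·0.151−b)/D = (125.221721·0.151−11.867113)/38.704447 = 0.181927
λ₂=(a−b·0.151)/D = (1.433719−11.867113·0.151)/38.704447 = -0.009255
w* = 0.181927·p + -0.009255·q:
  w_0 = 0.181927·1.5139 + -0.009255·18.6294 = 0.1030  (Disney)
  w_1 = 0.181927·2.1252 + -0.009255·14.8220 = 0.2494  (Intel)
  w_2 = 0.181927·1.8488 + -0.009255·14.6054 = 0.2012  (Pfizer)
  w_3 = 0.181927·0.7024 + -0.009255·7.0547 = 0.0625  (JPMorgan)
  w_4 = 0.181927·1.5176 + -0.009255·27.1618 = 0.0247  (GE)
  w_5 = 0.181927·1.8433 + -0.009255·31.0958 = 0.0475  (Honeywell)
  w_6 = 0.181927·2.3160 + -0.009255·11.8526 = 0.3116  (Walmart)
Σw_i=1.0000  μᵀw=0.1510
σ²=wᵀΣw=λ₁·μ_p+λ₂ = 0.181927·0.151 + -0.009255 = 0.018216 ≈ 0.0182

0.2012


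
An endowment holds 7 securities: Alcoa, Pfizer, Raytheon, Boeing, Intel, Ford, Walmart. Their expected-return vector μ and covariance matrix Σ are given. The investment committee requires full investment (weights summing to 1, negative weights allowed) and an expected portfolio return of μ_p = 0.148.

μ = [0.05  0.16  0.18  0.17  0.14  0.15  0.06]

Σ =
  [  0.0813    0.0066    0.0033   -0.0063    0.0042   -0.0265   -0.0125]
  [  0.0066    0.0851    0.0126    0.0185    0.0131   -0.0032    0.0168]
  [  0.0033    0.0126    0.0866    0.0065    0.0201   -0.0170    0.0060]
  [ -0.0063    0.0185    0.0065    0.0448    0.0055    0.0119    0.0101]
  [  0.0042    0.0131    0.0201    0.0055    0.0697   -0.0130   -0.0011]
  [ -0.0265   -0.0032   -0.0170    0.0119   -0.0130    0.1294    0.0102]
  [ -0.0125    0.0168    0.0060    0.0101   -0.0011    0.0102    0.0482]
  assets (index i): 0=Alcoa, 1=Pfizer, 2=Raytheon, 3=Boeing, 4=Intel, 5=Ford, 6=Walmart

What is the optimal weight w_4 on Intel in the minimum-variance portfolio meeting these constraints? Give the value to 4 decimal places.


0.1461

p=Σ⁻¹μ = [1.1527  0.7383  1.6774  2.7945  1.3790  1.4992  0.2063]
q=Σ⁻¹𝟙 = [19.0127  0.6533  7.6249  14.8676  12.0559  10.9588  19.3414]
a=μᵀp=1.383060  b=𝟙ᵀp=9.447259  c=𝟙ᵀq=84.514533  D=ac−b²=27.637969
λ₁=(c·0.148−b)/D = (84.514533·0.148−9.447259)/27.637969 = 0.110750
λ₂=(a−b·0.148)/D = (1.383060−9.447259·0.148)/27.637969 = -0.000548
w* = 0.110750·p + -0.000548·q:
  w_0 = 0.110750·1.1527 + -0.000548·19.0127 = 0.1172  (Alcoa)
  w_1 = 0.110750·0.7383 + -0.000548·0.6533 = 0.0814  (Pfizer)
  w_2 = 0.110750·1.6774 + -0.000548·7.6249 = 0.1816  (Raytheon)
  w_3 = 0.110750·2.7945 + -0.000548·14.8676 = 0.3013  (Boeing)
  w_4 = 0.110750·1.3790 + -0.000548·12.0559 = 0.1461  (Intel)
  w_5 = 0.110750·1.4992 + -0.000548·10.9588 = 0.1600  (Ford)
  w_6 = 0.110750·0.2063 + -0.000548·19.3414 = 0.0123  (Walmart)
Σw_i=1.0000  μᵀw=0.1480
σ²=wᵀΣw=λ₁·μ_p+λ₂ = 0.110750·0.148 + -0.000548 = 0.015843 ≈ 0.0158


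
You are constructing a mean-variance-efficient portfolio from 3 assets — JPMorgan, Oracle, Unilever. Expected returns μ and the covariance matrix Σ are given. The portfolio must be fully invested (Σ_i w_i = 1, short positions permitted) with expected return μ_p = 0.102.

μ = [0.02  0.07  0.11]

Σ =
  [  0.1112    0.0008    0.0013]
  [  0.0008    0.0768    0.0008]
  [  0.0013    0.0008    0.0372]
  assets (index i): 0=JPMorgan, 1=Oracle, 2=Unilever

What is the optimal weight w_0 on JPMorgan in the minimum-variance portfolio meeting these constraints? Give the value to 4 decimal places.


-0.0047

u=Σ⁻¹μ = [0.1392  0.8795  2.9332]
v=Σ⁻¹𝟙 = [8.5942  12.6573  26.3092]
a=μᵀu=0.387000  b=𝟙ᵀu=3.951902  c=𝟙ᵀv=47.560619  D=ac−b²=2.788414
λ₁=(c·0.102−b)/D = (47.560619·0.102−3.951902)/2.788414 = 0.322506
λ₂=(a−b·0.102)/D = (0.387000−3.951902·0.102)/2.788414 = -0.005772
w* = 0.322506·u + -0.005772·v:
  w_0 = 0.322506·0.1392 + -0.005772·8.5942 = -0.0047  (JPMorgan)
  w_1 = 0.322506·0.8795 + -0.005772·12.6573 = 0.2106  (Oracle)
  w_2 = 0.322506·2.9332 + -0.005772·26.3092 = 0.7941  (Unilever)
Σw_i=1.0000  μᵀw=0.1020
σ²=wᵀΣw=λ₁·μ_p+λ₂ = 0.322506·0.102 + -0.005772 = 0.027124 ≈ 0.0271


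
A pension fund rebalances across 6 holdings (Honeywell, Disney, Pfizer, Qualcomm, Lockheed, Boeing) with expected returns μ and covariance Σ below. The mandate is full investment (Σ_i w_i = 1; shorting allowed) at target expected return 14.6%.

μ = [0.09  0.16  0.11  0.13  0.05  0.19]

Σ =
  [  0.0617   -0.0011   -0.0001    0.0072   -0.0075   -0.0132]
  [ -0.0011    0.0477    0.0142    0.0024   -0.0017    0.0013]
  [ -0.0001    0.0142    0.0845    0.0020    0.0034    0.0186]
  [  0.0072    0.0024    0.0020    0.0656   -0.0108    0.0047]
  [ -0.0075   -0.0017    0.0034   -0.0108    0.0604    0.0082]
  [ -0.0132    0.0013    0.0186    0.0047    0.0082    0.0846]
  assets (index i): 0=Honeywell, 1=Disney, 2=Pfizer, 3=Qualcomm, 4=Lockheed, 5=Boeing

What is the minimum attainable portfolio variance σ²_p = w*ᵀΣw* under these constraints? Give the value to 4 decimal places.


p=Σ⁻¹μ = [1.9435  3.2416  0.1771  1.6709  1.1428  2.2568]
q=Σ⁻¹𝟙 = [19.6035  19.6084  5.0412  14.8261  20.4621  10.6624]
a=μᵀp=1.416178  b=𝟙ᵀp=10.432533  c=𝟙ᵀq=90.203594  D=ac−b²=18.906636
λ₁=(c·0.146−b)/D = (90.203594·0.146−10.432533)/18.906636 = 0.144774
λ₂=(a−b·0.146)/D = (1.416178−10.432533·0.146)/18.906636 = -0.005658
w* = 0.144774·p + -0.005658·q:
  w_0 = 0.144774·1.9435 + -0.005658·19.6035 = 0.1705  (Honeywell)
  w_1 = 0.144774·3.2416 + -0.005658·19.6084 = 0.3584  (Disney)
  w_2 = 0.144774·0.1771 + -0.005658·5.0412 = -0.0029  (Pfizer)
  w_3 = 0.144774·1.6709 + -0.005658·14.8261 = 0.1580  (Qualcomm)
  w_4 = 0.144774·1.1428 + -0.005658·20.4621 = 0.0497  (Lockheed)
  w_5 = 0.144774·2.2568 + -0.005658·10.6624 = 0.2664  (Boeing)
Σw_i=1.0000  μᵀw=0.1460
σ²=wᵀΣw=λ₁·μ_p+λ₂ = 0.144774·0.146 + -0.005658 = 0.015479 ≈ 0.0155

0.0155


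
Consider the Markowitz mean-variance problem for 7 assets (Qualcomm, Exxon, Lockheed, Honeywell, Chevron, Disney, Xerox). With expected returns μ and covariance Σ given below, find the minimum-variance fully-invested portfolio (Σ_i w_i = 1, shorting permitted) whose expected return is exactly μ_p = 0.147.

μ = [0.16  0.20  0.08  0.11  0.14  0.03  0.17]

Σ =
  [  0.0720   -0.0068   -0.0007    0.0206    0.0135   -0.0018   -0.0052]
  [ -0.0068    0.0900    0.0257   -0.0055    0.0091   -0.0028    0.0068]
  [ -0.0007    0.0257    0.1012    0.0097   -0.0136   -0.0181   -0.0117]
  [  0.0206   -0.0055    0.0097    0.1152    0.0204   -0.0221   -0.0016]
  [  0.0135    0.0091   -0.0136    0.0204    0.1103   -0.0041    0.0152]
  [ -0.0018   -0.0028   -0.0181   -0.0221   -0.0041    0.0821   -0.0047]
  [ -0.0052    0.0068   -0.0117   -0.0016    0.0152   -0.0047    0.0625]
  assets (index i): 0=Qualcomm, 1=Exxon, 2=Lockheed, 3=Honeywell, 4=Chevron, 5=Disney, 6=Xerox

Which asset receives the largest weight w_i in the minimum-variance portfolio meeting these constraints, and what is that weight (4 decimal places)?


p=Σ⁻¹μ = [2.3621  1.9893  0.8049  0.7231  0.4284  1.0413  2.8434]
q=Σ⁻¹𝟙 = [13.1936  7.3787  13.6463  8.6329  4.9880  19.4084  19.3169]
a=μᵀp=1.494318  b=𝟙ᵀp=10.192478  c=𝟙ᵀq=86.564746  D=ac−b²=25.468633
λ₁=(c·0.147−b)/D = (86.564746·0.147−10.192478)/25.468633 = 0.099438
λ₂=(a−b·0.147)/D = (1.494318−10.192478·0.147)/25.468633 = -0.000156
w* = 0.099438·p + -0.000156·q:
  w_0 = 0.099438·2.3621 + -0.000156·13.1936 = 0.2328  (Qualcomm)
  w_1 = 0.099438·1.9893 + -0.000156·7.3787 = 0.1967  (Exxon)
  w_2 = 0.099438·0.8049 + -0.000156·13.6463 = 0.0779  (Lockheed)
  w_3 = 0.099438·0.7231 + -0.000156·8.6329 = 0.0706  (Honeywell)
  w_4 = 0.099438·0.4284 + -0.000156·4.9880 = 0.0418  (Chevron)
  w_5 = 0.099438·1.0413 + -0.000156·19.4084 = 0.1005  (Disney)
  w_6 = 0.099438·2.8434 + -0.000156·19.3169 = 0.2797  (Xerox)
Σw_i=1.0000  μᵀw=0.1470
σ²=wᵀΣw=λ₁·μ_p+λ₂ = 0.099438·0.147 + -0.000156 = 0.014461 ≈ 0.0145

Xerox (0.2797)


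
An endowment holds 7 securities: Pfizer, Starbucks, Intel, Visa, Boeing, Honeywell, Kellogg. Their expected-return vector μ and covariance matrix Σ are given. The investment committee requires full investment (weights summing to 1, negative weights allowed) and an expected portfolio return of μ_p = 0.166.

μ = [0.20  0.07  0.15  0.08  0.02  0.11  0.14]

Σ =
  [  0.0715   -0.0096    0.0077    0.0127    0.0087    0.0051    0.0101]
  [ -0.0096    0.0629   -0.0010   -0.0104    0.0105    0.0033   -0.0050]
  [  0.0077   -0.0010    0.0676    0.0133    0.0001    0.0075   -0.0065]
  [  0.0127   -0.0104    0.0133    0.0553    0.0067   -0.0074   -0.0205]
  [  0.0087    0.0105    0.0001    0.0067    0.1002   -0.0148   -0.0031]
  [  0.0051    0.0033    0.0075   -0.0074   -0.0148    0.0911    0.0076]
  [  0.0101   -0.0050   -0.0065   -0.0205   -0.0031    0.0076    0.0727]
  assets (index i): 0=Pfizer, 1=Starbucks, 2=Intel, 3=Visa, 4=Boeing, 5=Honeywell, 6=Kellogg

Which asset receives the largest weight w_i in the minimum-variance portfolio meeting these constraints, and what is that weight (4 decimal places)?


Pfizer (0.3915)

g=Σ⁻¹μ = [2.1570  1.9498  1.7677  1.8918  -0.1281  0.8064  2.3619]
h=Σ⁻¹𝟙 = [6.1826  21.3797  10.0362  26.9502  7.6423  10.6189  22.0792]
a=μᵀg=1.401199  b=𝟙ᵀg=10.806545  c=𝟙ᵀh=104.889033  D=ac−b²=30.188983
λ₁=(c·0.166−b)/D = (104.889033·0.166−10.806545)/30.188983 = 0.218790
λ₂=(a−b·0.166)/D = (1.401199−10.806545·0.166)/30.188983 = -0.013008
w* = 0.218790·g + -0.013008·h:
  w_0 = 0.218790·2.1570 + -0.013008·6.1826 = 0.3915  (Pfizer)
  w_1 = 0.218790·1.9498 + -0.013008·21.3797 = 0.1485  (Starbucks)
  w_2 = 0.218790·1.7677 + -0.013008·10.0362 = 0.2562  (Intel)
  w_3 = 0.218790·1.8918 + -0.013008·26.9502 = 0.0634  (Visa)
  w_4 = 0.218790·-0.1281 + -0.013008·7.6423 = -0.1274  (Boeing)
  w_5 = 0.218790·0.8064 + -0.013008·10.6189 = 0.0383  (Honeywell)
  w_6 = 0.218790·2.3619 + -0.013008·22.0792 = 0.2296  (Kellogg)
Σw_i=1.0000  μᵀw=0.1660
σ²=wᵀΣw=λ₁·μ_p+λ₂ = 0.218790·0.166 + -0.013008 = 0.023311 ≈ 0.0233


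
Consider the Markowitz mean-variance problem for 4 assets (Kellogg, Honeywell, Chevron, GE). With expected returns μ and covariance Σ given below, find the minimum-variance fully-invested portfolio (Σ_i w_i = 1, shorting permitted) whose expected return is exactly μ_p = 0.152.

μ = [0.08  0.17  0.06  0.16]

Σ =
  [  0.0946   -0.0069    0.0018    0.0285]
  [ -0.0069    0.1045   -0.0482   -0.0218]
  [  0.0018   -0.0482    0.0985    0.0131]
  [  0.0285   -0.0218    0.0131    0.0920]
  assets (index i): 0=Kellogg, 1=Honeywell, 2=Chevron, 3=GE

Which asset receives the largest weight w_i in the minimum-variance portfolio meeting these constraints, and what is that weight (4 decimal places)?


p=Σ⁻¹μ = [0.4056  2.8837  1.7404  2.0490]
q=Σ⁻¹𝟙 = [8.5807  21.0433  18.8954  10.5072]
a=μᵀp=0.954945  b=𝟙ᵀp=7.078689  c=𝟙ᵀq=59.026552  D=ac−b²=6.259289
λ₁=(c·0.152−b)/D = (59.026552·0.152−7.078689)/6.259289 = 0.302486
λ₂=(a−b·0.152)/D = (0.954945−7.078689·0.152)/6.259289 = -0.019334
w* = 0.302486·p + -0.019334·q:
  w_0 = 0.302486·0.4056 + -0.019334·8.5807 = -0.0432  (Kellogg)
  w_1 = 0.302486·2.8837 + -0.019334·21.0433 = 0.4654  (Honeywell)
  w_2 = 0.302486·1.7404 + -0.019334·18.8954 = 0.1611  (Chevron)
  w_3 = 0.302486·2.0490 + -0.019334·10.5072 = 0.4166  (GE)
Σw_i=1.0000  μᵀw=0.1520
σ²=wᵀΣw=λ₁·μ_p+λ₂ = 0.302486·0.152 + -0.019334 = 0.026644 ≈ 0.0266

Honeywell (0.4654)


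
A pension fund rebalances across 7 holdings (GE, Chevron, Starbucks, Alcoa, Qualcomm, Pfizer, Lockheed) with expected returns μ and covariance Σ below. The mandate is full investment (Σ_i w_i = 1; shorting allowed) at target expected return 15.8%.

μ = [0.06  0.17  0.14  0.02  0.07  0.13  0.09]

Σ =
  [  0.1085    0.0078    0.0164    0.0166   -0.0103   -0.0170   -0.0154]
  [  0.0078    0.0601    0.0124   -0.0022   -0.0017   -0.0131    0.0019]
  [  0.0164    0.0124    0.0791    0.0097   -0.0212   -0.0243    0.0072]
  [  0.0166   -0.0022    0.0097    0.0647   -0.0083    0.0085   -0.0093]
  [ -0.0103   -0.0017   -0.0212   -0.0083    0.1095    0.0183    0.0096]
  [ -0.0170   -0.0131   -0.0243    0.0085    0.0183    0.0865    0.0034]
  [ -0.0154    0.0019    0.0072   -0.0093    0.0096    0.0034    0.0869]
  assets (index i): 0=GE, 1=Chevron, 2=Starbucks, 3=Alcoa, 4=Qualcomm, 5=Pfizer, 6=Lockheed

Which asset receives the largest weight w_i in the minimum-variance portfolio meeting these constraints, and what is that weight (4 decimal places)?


u=Σ⁻¹μ = [0.6183  2.8485  2.0981  -0.2090  0.6514  2.4997  0.7170]
v=Σ⁻¹𝟙 = [9.1491  16.5618  13.1292  12.5575  10.1244  15.7357  11.2887]
a=μᵀu=1.245982  b=𝟙ᵀu=9.224008  c=𝟙ᵀv=88.546341  D=ac−b²=25.244857
λ₁=(c·0.158−b)/D = (88.546341·0.158−9.224008)/25.244857 = 0.188803
λ₂=(a−b·0.158)/D = (1.245982−9.224008·0.158)/25.244857 = -0.008374
w* = 0.188803·u + -0.008374·v:
  w_0 = 0.188803·0.6183 + -0.008374·9.1491 = 0.0401  (GE)
  w_1 = 0.188803·2.8485 + -0.008374·16.5618 = 0.3991  (Chevron)
  w_2 = 0.188803·2.0981 + -0.008374·13.1292 = 0.2862  (Starbucks)
  w_3 = 0.188803·-0.2090 + -0.008374·12.5575 = -0.1446  (Alcoa)
  w_4 = 0.188803·0.6514 + -0.008374·10.1244 = 0.0382  (Qualcomm)
  w_5 = 0.188803·2.4997 + -0.008374·15.7357 = 0.3402  (Pfizer)
  w_6 = 0.188803·0.7170 + -0.008374·11.2887 = 0.0408  (Lockheed)
Σw_i=1.0000  μᵀw=0.1580
σ²=wᵀΣw=λ₁·μ_p+λ₂ = 0.188803·0.158 + -0.008374 = 0.021457 ≈ 0.0215

Chevron (0.3991)


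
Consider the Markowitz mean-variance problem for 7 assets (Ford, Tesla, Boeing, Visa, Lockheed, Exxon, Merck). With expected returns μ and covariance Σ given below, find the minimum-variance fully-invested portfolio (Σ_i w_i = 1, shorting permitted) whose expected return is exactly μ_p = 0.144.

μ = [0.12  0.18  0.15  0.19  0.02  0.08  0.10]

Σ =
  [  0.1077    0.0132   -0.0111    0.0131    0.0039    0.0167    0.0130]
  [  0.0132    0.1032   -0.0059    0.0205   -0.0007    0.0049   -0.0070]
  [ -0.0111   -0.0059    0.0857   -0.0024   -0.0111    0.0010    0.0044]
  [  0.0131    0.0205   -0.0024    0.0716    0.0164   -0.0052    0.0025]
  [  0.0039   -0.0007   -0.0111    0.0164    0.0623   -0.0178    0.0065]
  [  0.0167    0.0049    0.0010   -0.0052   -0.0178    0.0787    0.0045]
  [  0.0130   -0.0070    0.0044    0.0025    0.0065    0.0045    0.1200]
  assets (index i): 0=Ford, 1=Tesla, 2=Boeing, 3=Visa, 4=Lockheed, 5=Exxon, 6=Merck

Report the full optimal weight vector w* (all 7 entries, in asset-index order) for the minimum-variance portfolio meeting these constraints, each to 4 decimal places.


x=Σ⁻¹μ = [0.6499  1.3398  1.9773  2.2011  0.2658  0.9371  0.6732]
y=Σ⁻¹𝟙 = [5.0606  8.2260  15.2658  7.4463  20.4655  15.7127  5.8523]
a=μᵀx=1.181555  b=𝟙ᵀx=8.044162  c=𝟙ᵀy=78.029075  D=ac−b²=27.487115
λ₁=(c·0.144−b)/D = (78.029075·0.144−8.044162)/27.487115 = 0.116128
λ₂=(a−b·0.144)/D = (1.181555−8.044162·0.144)/27.487115 = 0.000844
w* = 0.116128·x + 0.000844·y:
  w_0 = 0.116128·0.6499 + 0.000844·5.0606 = 0.0797  (Ford)
  w_1 = 0.116128·1.3398 + 0.000844·8.2260 = 0.1625  (Tesla)
  w_2 = 0.116128·1.9773 + 0.000844·15.2658 = 0.2425  (Boeing)
  w_3 = 0.116128·2.2011 + 0.000844·7.4463 = 0.2619  (Visa)
  w_4 = 0.116128·0.2658 + 0.000844·20.4655 = 0.0481  (Lockheed)
  w_5 = 0.116128·0.9371 + 0.000844·15.7127 = 0.1221  (Exxon)
  w_6 = 0.116128·0.6732 + 0.000844·5.8523 = 0.0831  (Merck)
Σw_i=1.0000  μᵀw=0.1440
σ²=wᵀΣw=λ₁·μ_p+λ₂ = 0.116128·0.144 + 0.000844 = 0.017566 ≈ 0.0176

0.0797  0.1625  0.2425  0.2619  0.0481  0.1221  0.0831


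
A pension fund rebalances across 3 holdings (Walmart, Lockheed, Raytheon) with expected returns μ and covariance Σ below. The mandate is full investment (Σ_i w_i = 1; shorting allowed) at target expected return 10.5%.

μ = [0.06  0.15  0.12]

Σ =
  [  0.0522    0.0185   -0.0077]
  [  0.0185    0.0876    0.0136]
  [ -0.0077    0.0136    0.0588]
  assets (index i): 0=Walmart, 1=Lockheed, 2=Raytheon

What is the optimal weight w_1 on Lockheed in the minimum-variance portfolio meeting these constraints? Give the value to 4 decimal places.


0.2016

g=Σ⁻¹μ = [1.0008  1.2071  1.8927]
h=Σ⁻¹𝟙 = [20.4302  4.1959  18.7117]
a=μᵀg=0.468239  b=𝟙ᵀg=4.100603  c=𝟙ᵀh=43.337802  D=ac−b²=3.477485
λ₁=(c·0.105−b)/D = (43.337802·0.105−4.100603)/3.477485 = 0.129365
λ₂=(a−b·0.105)/D = (0.468239−4.100603·0.105)/3.477485 = 0.010834
w* = 0.129365·g + 0.010834·h:
  w_0 = 0.129365·1.0008 + 0.010834·20.4302 = 0.3508  (Walmart)
  w_1 = 0.129365·1.2071 + 0.010834·4.1959 = 0.2016  (Lockheed)
  w_2 = 0.129365·1.8927 + 0.010834·18.7117 = 0.4476  (Raytheon)
Σw_i=1.0000  μᵀw=0.1050
σ²=wᵀΣw=λ₁·μ_p+λ₂ = 0.129365·0.105 + 0.010834 = 0.024417 ≈ 0.0244


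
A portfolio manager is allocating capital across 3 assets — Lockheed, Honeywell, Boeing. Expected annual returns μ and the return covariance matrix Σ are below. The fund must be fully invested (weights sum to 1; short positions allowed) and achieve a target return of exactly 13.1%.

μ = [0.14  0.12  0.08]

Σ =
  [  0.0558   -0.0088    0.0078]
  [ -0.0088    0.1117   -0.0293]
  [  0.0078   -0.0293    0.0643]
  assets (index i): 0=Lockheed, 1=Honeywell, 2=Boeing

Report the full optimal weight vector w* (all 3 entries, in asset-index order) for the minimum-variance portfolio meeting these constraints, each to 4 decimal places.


u=Σ⁻¹μ = [2.5404  1.7263  1.7226]
v=Σ⁻¹𝟙 = [17.5237  15.7359  20.5968]
a=μᵀu=0.700626  b=𝟙ᵀu=5.989362  c=𝟙ᵀv=53.856347  D=ac−b²=1.860706
λ₁=(c·0.131−b)/D = (53.856347·0.131−5.989362)/1.860706 = 0.572804
λ₂=(a−b·0.131)/D = (0.700626−5.989362·0.131)/1.860706 = -0.045134
w* = 0.572804·u + -0.045134·v:
  w_0 = 0.572804·2.5404 + -0.045134·17.5237 = 0.6643  (Lockheed)
  w_1 = 0.572804·1.7263 + -0.045134·15.7359 = 0.2786  (Honeywell)
  w_2 = 0.572804·1.7226 + -0.045134·20.5968 = 0.0571  (Boeing)
Σw_i=1.0000  μᵀw=0.1310
σ²=wᵀΣw=λ₁·μ_p+λ₂ = 0.572804·0.131 + -0.045134 = 0.029904 ≈ 0.0299

0.6643  0.2786  0.0571


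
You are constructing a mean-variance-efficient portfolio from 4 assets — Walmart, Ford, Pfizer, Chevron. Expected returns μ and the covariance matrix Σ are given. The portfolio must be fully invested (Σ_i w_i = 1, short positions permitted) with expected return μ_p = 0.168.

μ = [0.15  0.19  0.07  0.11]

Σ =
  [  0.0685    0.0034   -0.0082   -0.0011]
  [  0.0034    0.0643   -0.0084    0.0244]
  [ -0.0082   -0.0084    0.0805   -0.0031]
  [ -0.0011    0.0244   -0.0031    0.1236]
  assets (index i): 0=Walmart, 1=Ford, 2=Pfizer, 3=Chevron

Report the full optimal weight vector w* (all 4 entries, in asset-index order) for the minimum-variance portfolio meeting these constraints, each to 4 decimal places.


g=Σ⁻¹μ = [2.2218  2.8787  1.4108  0.3768]
h=Σ⁻¹𝟙 = [15.8556  14.5948  15.7817  5.7464]
a=μᵀg=1.020438  b=𝟙ᵀg=6.888171  c=𝟙ᵀh=51.978459  D=ac−b²=5.593896
λ₁=(c·0.168−b)/D = (51.978459·0.168−6.888171)/5.593896 = 0.329683
λ₂=(a−b·0.168)/D = (1.020438−6.888171·0.168)/5.593896 = -0.024451
w* = 0.329683·g + -0.024451·h:
  w_0 = 0.329683·2.2218 + -0.024451·15.8556 = 0.3448  (Walmart)
  w_1 = 0.329683·2.8787 + -0.024451·14.5948 = 0.5922  (Ford)
  w_2 = 0.329683·1.4108 + -0.024451·15.7817 = 0.0792  (Pfizer)
  w_3 = 0.329683·0.3768 + -0.024451·5.7464 = -0.0163  (Chevron)
Σw_i=1.0000  μᵀw=0.1680
σ²=wᵀΣw=λ₁·μ_p+λ₂ = 0.329683·0.168 + -0.024451 = 0.030936 ≈ 0.0309

0.3448  0.5922  0.0792  -0.0163
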